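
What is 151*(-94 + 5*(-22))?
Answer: -30804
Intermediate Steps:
151*(-94 + 5*(-22)) = 151*(-94 - 110) = 151*(-204) = -30804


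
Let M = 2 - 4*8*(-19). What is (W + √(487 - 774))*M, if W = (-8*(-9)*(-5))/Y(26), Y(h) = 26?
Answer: -109800/13 + 610*I*√287 ≈ -8446.2 + 10334.0*I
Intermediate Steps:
W = -180/13 (W = (-8*(-9)*(-5))/26 = (72*(-5))*(1/26) = -360*1/26 = -180/13 ≈ -13.846)
M = 610 (M = 2 - 32*(-19) = 2 + 608 = 610)
(W + √(487 - 774))*M = (-180/13 + √(487 - 774))*610 = (-180/13 + √(-287))*610 = (-180/13 + I*√287)*610 = -109800/13 + 610*I*√287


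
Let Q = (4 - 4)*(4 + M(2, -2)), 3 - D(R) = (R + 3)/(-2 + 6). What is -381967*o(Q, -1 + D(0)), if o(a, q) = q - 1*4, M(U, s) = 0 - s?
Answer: 4201637/4 ≈ 1.0504e+6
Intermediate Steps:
M(U, s) = -s
D(R) = 9/4 - R/4 (D(R) = 3 - (R + 3)/(-2 + 6) = 3 - (3 + R)/4 = 3 - (¾ + R/4) = 3 + (-¾ - R/4) = 9/4 - R/4)
Q = 0 (Q = (4 - 4)*(4 - 1*(-2)) = 0*(4 + 2) = 0*6 = 0)
o(a, q) = -4 + q (o(a, q) = q - 4 = -4 + q)
-381967*o(Q, -1 + D(0)) = -381967*(-4 + (-1 + (9/4 - ¼*0))) = -381967*(-4 + (-1 + (9/4 + 0))) = -381967*(-4 + (-1 + 9/4)) = -381967*(-4 + 5/4) = -381967*(-11/4) = 4201637/4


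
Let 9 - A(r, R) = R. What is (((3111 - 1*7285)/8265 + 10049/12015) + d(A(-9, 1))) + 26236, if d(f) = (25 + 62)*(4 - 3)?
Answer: 34853485844/1324053 ≈ 26323.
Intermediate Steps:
A(r, R) = 9 - R
d(f) = 87 (d(f) = 87*1 = 87)
(((3111 - 1*7285)/8265 + 10049/12015) + d(A(-9, 1))) + 26236 = (((3111 - 1*7285)/8265 + 10049/12015) + 87) + 26236 = (((3111 - 7285)*(1/8265) + 10049*(1/12015)) + 87) + 26236 = ((-4174*1/8265 + 10049/12015) + 87) + 26236 = ((-4174/8265 + 10049/12015) + 87) + 26236 = (438725/1324053 + 87) + 26236 = 115631336/1324053 + 26236 = 34853485844/1324053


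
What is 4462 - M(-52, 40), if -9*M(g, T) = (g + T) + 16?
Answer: 40162/9 ≈ 4462.4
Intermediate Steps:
M(g, T) = -16/9 - T/9 - g/9 (M(g, T) = -((g + T) + 16)/9 = -((T + g) + 16)/9 = -(16 + T + g)/9 = -16/9 - T/9 - g/9)
4462 - M(-52, 40) = 4462 - (-16/9 - ⅑*40 - ⅑*(-52)) = 4462 - (-16/9 - 40/9 + 52/9) = 4462 - 1*(-4/9) = 4462 + 4/9 = 40162/9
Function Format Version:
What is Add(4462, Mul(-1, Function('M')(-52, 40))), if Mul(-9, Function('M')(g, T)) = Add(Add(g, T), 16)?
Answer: Rational(40162, 9) ≈ 4462.4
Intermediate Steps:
Function('M')(g, T) = Add(Rational(-16, 9), Mul(Rational(-1, 9), T), Mul(Rational(-1, 9), g)) (Function('M')(g, T) = Mul(Rational(-1, 9), Add(Add(g, T), 16)) = Mul(Rational(-1, 9), Add(Add(T, g), 16)) = Mul(Rational(-1, 9), Add(16, T, g)) = Add(Rational(-16, 9), Mul(Rational(-1, 9), T), Mul(Rational(-1, 9), g)))
Add(4462, Mul(-1, Function('M')(-52, 40))) = Add(4462, Mul(-1, Add(Rational(-16, 9), Mul(Rational(-1, 9), 40), Mul(Rational(-1, 9), -52)))) = Add(4462, Mul(-1, Add(Rational(-16, 9), Rational(-40, 9), Rational(52, 9)))) = Add(4462, Mul(-1, Rational(-4, 9))) = Add(4462, Rational(4, 9)) = Rational(40162, 9)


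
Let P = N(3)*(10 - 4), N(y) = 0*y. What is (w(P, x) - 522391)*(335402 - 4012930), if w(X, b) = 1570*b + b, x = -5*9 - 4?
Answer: 2204199957360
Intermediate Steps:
N(y) = 0
P = 0 (P = 0*(10 - 4) = 0*6 = 0)
x = -49 (x = -45 - 4 = -49)
w(X, b) = 1571*b
(w(P, x) - 522391)*(335402 - 4012930) = (1571*(-49) - 522391)*(335402 - 4012930) = (-76979 - 522391)*(-3677528) = -599370*(-3677528) = 2204199957360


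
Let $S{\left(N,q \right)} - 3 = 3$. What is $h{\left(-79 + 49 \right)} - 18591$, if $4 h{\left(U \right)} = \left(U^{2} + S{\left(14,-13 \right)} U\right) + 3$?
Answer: $- \frac{73641}{4} \approx -18410.0$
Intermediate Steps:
$S{\left(N,q \right)} = 6$ ($S{\left(N,q \right)} = 3 + 3 = 6$)
$h{\left(U \right)} = \frac{3}{4} + \frac{U^{2}}{4} + \frac{3 U}{2}$ ($h{\left(U \right)} = \frac{\left(U^{2} + 6 U\right) + 3}{4} = \frac{3 + U^{2} + 6 U}{4} = \frac{3}{4} + \frac{U^{2}}{4} + \frac{3 U}{2}$)
$h{\left(-79 + 49 \right)} - 18591 = \left(\frac{3}{4} + \frac{\left(-79 + 49\right)^{2}}{4} + \frac{3 \left(-79 + 49\right)}{2}\right) - 18591 = \left(\frac{3}{4} + \frac{\left(-30\right)^{2}}{4} + \frac{3}{2} \left(-30\right)\right) - 18591 = \left(\frac{3}{4} + \frac{1}{4} \cdot 900 - 45\right) - 18591 = \left(\frac{3}{4} + 225 - 45\right) - 18591 = \frac{723}{4} - 18591 = - \frac{73641}{4}$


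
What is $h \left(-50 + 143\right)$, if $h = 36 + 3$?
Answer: $3627$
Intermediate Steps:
$h = 39$
$h \left(-50 + 143\right) = 39 \left(-50 + 143\right) = 39 \cdot 93 = 3627$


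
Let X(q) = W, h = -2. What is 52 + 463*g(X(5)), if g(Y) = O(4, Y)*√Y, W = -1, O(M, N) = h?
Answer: 52 - 926*I ≈ 52.0 - 926.0*I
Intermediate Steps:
O(M, N) = -2
X(q) = -1
g(Y) = -2*√Y
52 + 463*g(X(5)) = 52 + 463*(-2*I) = 52 - 926*I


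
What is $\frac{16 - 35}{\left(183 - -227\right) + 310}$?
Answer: $- \frac{19}{720} \approx -0.026389$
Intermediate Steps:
$\frac{16 - 35}{\left(183 - -227\right) + 310} = - \frac{19}{\left(183 + 227\right) + 310} = - \frac{19}{410 + 310} = - \frac{19}{720}$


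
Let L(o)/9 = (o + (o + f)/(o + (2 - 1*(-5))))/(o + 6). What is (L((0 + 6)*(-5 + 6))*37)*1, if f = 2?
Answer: 4773/26 ≈ 183.58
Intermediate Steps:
L(o) = 9*(o + (2 + o)/(7 + o))/(6 + o) (L(o) = 9*((o + (o + 2)/(o + (2 - 1*(-5))))/(o + 6)) = 9*((o + (2 + o)/(o + (2 + 5)))/(6 + o)) = 9*((o + (2 + o)/(o + 7))/(6 + o)) = 9*((o + (2 + o)/(7 + o))/(6 + o)) = 9*(o + (2 + o)/(7 + o))/(6 + o))
(L((0 + 6)*(-5 + 6))*37)*1 = ((9*(2 + ((0 + 6)*(-5 + 6))² + 8*((0 + 6)*(-5 + 6)))/(42 + ((0 + 6)*(-5 + 6))² + 13*((0 + 6)*(-5 + 6))))*37)*1 = ((9*(2 + (6*1)² + 8*(6*1))/(42 + (6*1)² + 13*(6*1)))*37)*1 = ((9*(2 + 6² + 8*6)/(42 + 6² + 13*6))*37)*1 = ((9*(2 + 36 + 48)/(42 + 36 + 78))*37)*1 = ((9*86/156)*37)*1 = ((9*(1/156)*86)*37)*1 = ((129/26)*37)*1 = (4773/26)*1 = 4773/26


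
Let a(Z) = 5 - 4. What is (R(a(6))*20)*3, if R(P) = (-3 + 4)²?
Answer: 60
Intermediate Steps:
a(Z) = 1
R(P) = 1 (R(P) = 1² = 1)
(R(a(6))*20)*3 = (1*20)*3 = 20*3 = 60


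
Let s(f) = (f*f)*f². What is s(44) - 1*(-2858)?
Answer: 3750954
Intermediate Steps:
s(f) = f⁴ (s(f) = f²*f² = f⁴)
s(44) - 1*(-2858) = 44⁴ - 1*(-2858) = 3748096 + 2858 = 3750954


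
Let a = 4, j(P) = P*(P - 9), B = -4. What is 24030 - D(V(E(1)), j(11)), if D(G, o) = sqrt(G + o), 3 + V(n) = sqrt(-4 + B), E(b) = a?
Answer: 24030 - sqrt(19 + 2*I*sqrt(2)) ≈ 24026.0 - 0.32355*I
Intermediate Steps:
j(P) = P*(-9 + P)
E(b) = 4
V(n) = -3 + 2*I*sqrt(2) (V(n) = -3 + sqrt(-4 - 4) = -3 + sqrt(-8) = -3 + 2*I*sqrt(2))
24030 - D(V(E(1)), j(11)) = 24030 - sqrt((-3 + 2*I*sqrt(2)) + 11*(-9 + 11)) = 24030 - sqrt((-3 + 2*I*sqrt(2)) + 11*2) = 24030 - sqrt((-3 + 2*I*sqrt(2)) + 22) = 24030 - sqrt(19 + 2*I*sqrt(2))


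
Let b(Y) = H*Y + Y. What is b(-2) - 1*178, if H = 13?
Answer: -206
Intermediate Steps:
b(Y) = 14*Y (b(Y) = 13*Y + Y = 14*Y)
b(-2) - 1*178 = 14*(-2) - 1*178 = -28 - 178 = -206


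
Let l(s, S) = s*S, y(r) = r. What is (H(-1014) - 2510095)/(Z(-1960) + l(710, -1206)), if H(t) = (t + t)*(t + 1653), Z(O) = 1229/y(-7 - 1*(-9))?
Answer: 7611974/1711291 ≈ 4.4481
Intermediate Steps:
Z(O) = 1229/2 (Z(O) = 1229/(-7 - 1*(-9)) = 1229/(-7 + 9) = 1229/2)
l(s, S) = S*s
H(t) = 2*t*(1653 + t) (H(t) = (2*t)*(1653 + t) = 2*t*(1653 + t))
(H(-1014) - 2510095)/(Z(-1960) + l(710, -1206)) = (2*(-1014)*(1653 - 1014) - 2510095)/(1229/2 - 1206*710) = (2*(-1014)*639 - 2510095)/(1229/2 - 856260) = (-1295892 - 2510095)/(-1711291/2) = -3805987*(-2/1711291) = 7611974/1711291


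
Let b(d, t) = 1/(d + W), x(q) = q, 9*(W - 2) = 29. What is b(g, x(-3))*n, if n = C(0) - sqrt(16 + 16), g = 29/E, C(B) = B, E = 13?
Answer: -117*sqrt(2)/218 ≈ -0.75900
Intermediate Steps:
W = 47/9 (W = 2 + (1/9)*29 = 2 + 29/9 = 47/9 ≈ 5.2222)
g = 29/13 ≈ 2.2308
b(d, t) = 1/(47/9 + d) (b(d, t) = 1/(d + 47/9) = 1/(47/9 + d))
n = -4*sqrt(2) (n = 0 - sqrt(16 + 16) = 0 - sqrt(32) = 0 - 4*sqrt(2) = -4*sqrt(2) ≈ -5.6569)
b(g, x(-3))*n = (9/(47 + 9*(29/13)))*(-4*sqrt(2)) = (9/(47 + 261/13))*(-4*sqrt(2)) = (9/(872/13))*(-4*sqrt(2)) = (9*(13/872))*(-4*sqrt(2)) = 117*(-4*sqrt(2))/872 = -117*sqrt(2)/218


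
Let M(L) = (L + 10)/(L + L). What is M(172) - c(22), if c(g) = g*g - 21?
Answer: -79545/172 ≈ -462.47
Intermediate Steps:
M(L) = (10 + L)/(2*L) (M(L) = (10 + L)/((2*L)) = (10 + L)*(1/(2*L)) = (10 + L)/(2*L))
c(g) = -21 + g² (c(g) = g² - 21 = -21 + g²)
M(172) - c(22) = (½)*(10 + 172)/172 - (-21 + 22²) = (½)*(1/172)*182 - (-21 + 484) = 91/172 - 1*463 = 91/172 - 463 = -79545/172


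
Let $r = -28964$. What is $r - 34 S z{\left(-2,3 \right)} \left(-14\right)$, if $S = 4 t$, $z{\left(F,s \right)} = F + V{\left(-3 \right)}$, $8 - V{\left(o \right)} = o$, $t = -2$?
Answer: $-63236$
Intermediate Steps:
$V{\left(o \right)} = 8 - o$
$z{\left(F,s \right)} = 11 + F$ ($z{\left(F,s \right)} = F + \left(8 - -3\right) = F + \left(8 + 3\right) = F + 11 = 11 + F$)
$S = -8$ ($S = 4 \left(-2\right) = -8$)
$r - 34 S z{\left(-2,3 \right)} \left(-14\right) = -28964 - 34 \left(- 8 \left(11 - 2\right)\right) \left(-14\right) = -28964 - 34 \left(\left(-8\right) 9\right) \left(-14\right) = -28964 - 34 \left(-72\right) \left(-14\right) = -28964 - \left(-2448\right) \left(-14\right) = -28964 - 34272 = -63236$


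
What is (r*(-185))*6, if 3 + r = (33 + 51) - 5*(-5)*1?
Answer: -117660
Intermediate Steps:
r = 106 (r = -3 + ((33 + 51) - 5*(-5)*1) = -3 + (84 + 25*1) = -3 + (84 + 25) = -3 + 109 = 106)
(r*(-185))*6 = (106*(-185))*6 = -19610*6 = -117660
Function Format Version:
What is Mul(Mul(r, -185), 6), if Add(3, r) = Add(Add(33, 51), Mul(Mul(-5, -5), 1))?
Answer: -117660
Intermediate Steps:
r = 106 (r = Add(-3, Add(Add(33, 51), Mul(Mul(-5, -5), 1))) = Add(-3, Add(84, Mul(25, 1))) = Add(-3, Add(84, 25)) = Add(-3, 109) = 106)
Mul(Mul(r, -185), 6) = Mul(Mul(106, -185), 6) = Mul(-19610, 6) = -117660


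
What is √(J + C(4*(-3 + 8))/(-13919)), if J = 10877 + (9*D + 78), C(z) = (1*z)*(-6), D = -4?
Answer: √2115433017839/13919 ≈ 104.49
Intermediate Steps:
C(z) = -6*z (C(z) = z*(-6) = -6*z)
J = 10919 (J = 10877 + (9*(-4) + 78) = 10877 + (-36 + 78) = 10877 + 42 = 10919)
√(J + C(4*(-3 + 8))/(-13919)) = √(10919 - 24*(-3 + 8)/(-13919)) = √(10919 - 24*5*(-1/13919)) = √(10919 - 6*20*(-1/13919)) = √(10919 - 120*(-1/13919)) = √(10919 + 120/13919) = √(151981681/13919) = √2115433017839/13919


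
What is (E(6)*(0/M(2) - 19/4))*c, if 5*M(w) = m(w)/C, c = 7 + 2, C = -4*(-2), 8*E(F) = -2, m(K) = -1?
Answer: 171/16 ≈ 10.688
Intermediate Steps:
E(F) = -¼ (E(F) = (⅛)*(-2) = -¼)
C = 8
c = 9
M(w) = -1/40 (M(w) = (-1/8)/5 = (-1*⅛)/5 = (⅕)*(-⅛) = -1/40)
(E(6)*(0/M(2) - 19/4))*c = -(0/(-1/40) - 19/4)/4*9 = -(0*(-40) - 19*¼)/4*9 = -(0 - 19/4)/4*9 = -¼*(-19/4)*9 = (19/16)*9 = 171/16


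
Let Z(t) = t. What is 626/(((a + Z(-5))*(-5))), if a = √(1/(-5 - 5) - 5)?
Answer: 6260/301 + 626*I*√510/1505 ≈ 20.797 + 9.3934*I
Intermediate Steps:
a = I*√510/10 (a = √(1/(-10) - 5) = √(-⅒ - 5) = √(-51/10) = I*√510/10 ≈ 2.2583*I)
626/(((a + Z(-5))*(-5))) = 626/(((I*√510/10 - 5)*(-5))) = 626/(((-5 + I*√510/10)*(-5))) = 626/(25 - I*√510/2)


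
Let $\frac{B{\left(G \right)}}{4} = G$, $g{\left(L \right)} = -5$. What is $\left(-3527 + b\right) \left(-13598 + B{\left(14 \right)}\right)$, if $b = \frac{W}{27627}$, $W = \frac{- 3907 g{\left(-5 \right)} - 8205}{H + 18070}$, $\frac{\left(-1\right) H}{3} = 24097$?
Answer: $\frac{23848895249795446}{499321189} \approx 4.7763 \cdot 10^{7}$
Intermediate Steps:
$H = -72291$ ($H = \left(-3\right) 24097 = -72291$)
$B{\left(G \right)} = 4 G$
$W = - \frac{11330}{54221}$ ($W = \frac{\left(-3907\right) \left(-5\right) - 8205}{-72291 + 18070} = \frac{19535 - 8205}{-54221} = 11330 \left(- \frac{1}{54221}\right) = - \frac{11330}{54221} \approx -0.20896$)
$b = - \frac{11330}{1497963567}$ ($b = - \frac{11330}{54221 \cdot 27627} = \left(- \frac{11330}{54221}\right) \frac{1}{27627} = - \frac{11330}{1497963567} \approx -7.5636 \cdot 10^{-6}$)
$\left(-3527 + b\right) \left(-13598 + B{\left(14 \right)}\right) = \left(-3527 - \frac{11330}{1497963567}\right) \left(-13598 + 4 \cdot 14\right) = - \frac{5283317512139 \left(-13598 + 56\right)}{1497963567} = \left(- \frac{5283317512139}{1497963567}\right) \left(-13542\right) = \frac{23848895249795446}{499321189}$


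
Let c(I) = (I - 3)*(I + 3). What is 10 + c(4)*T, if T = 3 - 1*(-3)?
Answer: 52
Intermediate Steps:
c(I) = (-3 + I)*(3 + I)
T = 6 (T = 3 + 3 = 6)
10 + c(4)*T = 10 + (-9 + 4²)*6 = 10 + (-9 + 16)*6 = 10 + 7*6 = 10 + 42 = 52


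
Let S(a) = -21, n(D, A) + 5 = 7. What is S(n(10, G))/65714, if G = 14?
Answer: -21/65714 ≈ -0.00031957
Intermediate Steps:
n(D, A) = 2 (n(D, A) = -5 + 7 = 2)
S(n(10, G))/65714 = -21/65714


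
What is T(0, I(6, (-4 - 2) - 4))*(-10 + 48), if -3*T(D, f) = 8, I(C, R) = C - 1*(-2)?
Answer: -304/3 ≈ -101.33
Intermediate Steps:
I(C, R) = 2 + C (I(C, R) = C + 2 = 2 + C)
T(D, f) = -8/3 (T(D, f) = -⅓*8 = -8/3)
T(0, I(6, (-4 - 2) - 4))*(-10 + 48) = -8*(-10 + 48)/3 = -8/3*38 = -304/3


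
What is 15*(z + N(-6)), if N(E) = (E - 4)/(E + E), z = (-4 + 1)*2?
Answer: -155/2 ≈ -77.500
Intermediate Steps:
z = -6 (z = -3*2 = -6)
N(E) = (-4 + E)/(2*E) (N(E) = (-4 + E)/((2*E)) = (-4 + E)*(1/(2*E)) = (-4 + E)/(2*E))
15*(z + N(-6)) = 15*(-6 + (1/2)*(-4 - 6)/(-6)) = 15*(-6 + (1/2)*(-1/6)*(-10)) = 15*(-6 + 5/6) = 15*(-31/6) = -155/2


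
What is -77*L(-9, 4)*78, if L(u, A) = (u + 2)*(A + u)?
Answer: -210210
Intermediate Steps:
L(u, A) = (2 + u)*(A + u)
-77*L(-9, 4)*78 = -77*((-9)² + 2*4 + 2*(-9) + 4*(-9))*78 = -77*(81 + 8 - 18 - 36)*78 = -77*35*78 = -2695*78 = -210210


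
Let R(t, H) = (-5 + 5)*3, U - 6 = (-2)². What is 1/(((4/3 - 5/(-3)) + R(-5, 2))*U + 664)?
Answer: 1/694 ≈ 0.0014409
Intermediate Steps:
U = 10 (U = 6 + (-2)² = 6 + 4 = 10)
R(t, H) = 0 (R(t, H) = 0*3 = 0)
1/(((4/3 - 5/(-3)) + R(-5, 2))*U + 664) = 1/(((4/3 - 5/(-3)) + 0)*10 + 664) = 1/(((4*(⅓) - 5*(-⅓)) + 0)*10 + 664) = 1/(((4/3 + 5/3) + 0)*10 + 664) = 1/((3 + 0)*10 + 664) = 1/(3*10 + 664) = 1/(30 + 664) = 1/694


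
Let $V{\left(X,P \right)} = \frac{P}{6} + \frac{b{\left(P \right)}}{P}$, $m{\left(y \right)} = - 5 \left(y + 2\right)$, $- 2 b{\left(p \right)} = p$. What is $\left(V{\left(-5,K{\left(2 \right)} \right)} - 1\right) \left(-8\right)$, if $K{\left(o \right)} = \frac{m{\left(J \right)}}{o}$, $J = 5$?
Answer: $\frac{106}{3} \approx 35.333$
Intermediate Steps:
$b{\left(p \right)} = - \frac{p}{2}$
$m{\left(y \right)} = -10 - 5 y$ ($m{\left(y \right)} = - 5 \left(2 + y\right) = -10 - 5 y$)
$K{\left(o \right)} = - \frac{35}{o}$ ($K{\left(o \right)} = \frac{-10 - 25}{o} = - \frac{35}{o}$)
$V{\left(X,P \right)} = - \frac{1}{2} + \frac{P}{6}$ ($V{\left(X,P \right)} = \frac{P}{6} + \frac{\left(- \frac{1}{2}\right) P}{P} = P \frac{1}{6} - \frac{1}{2} = \frac{P}{6} - \frac{1}{2} = - \frac{1}{2} + \frac{P}{6}$)
$\left(V{\left(-5,K{\left(2 \right)} \right)} - 1\right) \left(-8\right) = \left(\left(- \frac{1}{2} + \frac{\left(-35\right) \frac{1}{2}}{6}\right) - 1\right) \left(-8\right) = \left(\left(- \frac{1}{2} + \frac{1}{6} \left(- \frac{35}{2}\right)\right) - 1\right) \left(-8\right) = \left(\left(- \frac{1}{2} - \frac{35}{12}\right) - 1\right) \left(-8\right) = \left(- \frac{41}{12} - 1\right) \left(-8\right) = \left(- \frac{53}{12}\right) \left(-8\right) = \frac{106}{3}$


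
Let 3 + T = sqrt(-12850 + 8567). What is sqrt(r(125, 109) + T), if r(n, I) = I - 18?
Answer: sqrt(88 + I*sqrt(4283)) ≈ 9.9415 + 3.2915*I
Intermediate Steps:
r(n, I) = -18 + I
T = -3 + I*sqrt(4283) (T = -3 + sqrt(-12850 + 8567) = -3 + sqrt(-4283) = -3 + I*sqrt(4283) ≈ -3.0 + 65.445*I)
sqrt(r(125, 109) + T) = sqrt((-18 + 109) + (-3 + I*sqrt(4283))) = sqrt(91 + (-3 + I*sqrt(4283))) = sqrt(88 + I*sqrt(4283))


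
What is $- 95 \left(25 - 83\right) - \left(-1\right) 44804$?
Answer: $50314$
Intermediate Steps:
$- 95 \left(25 - 83\right) - \left(-1\right) 44804 = \left(-95\right) \left(-58\right) - -44804 = 5510 + 44804 = 50314$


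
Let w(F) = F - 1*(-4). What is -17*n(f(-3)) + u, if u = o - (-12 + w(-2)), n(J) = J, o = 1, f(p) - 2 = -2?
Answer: 11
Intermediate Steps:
f(p) = 0 (f(p) = 2 - 2 = 0)
w(F) = 4 + F (w(F) = F + 4 = 4 + F)
u = 11 (u = 1 - (-12 + (4 - 2)) = 1 - (-12 + 2) = 1 - 1*(-10) = 1 + 10 = 11)
-17*n(f(-3)) + u = -17*0 + 11 = 0 + 11 = 11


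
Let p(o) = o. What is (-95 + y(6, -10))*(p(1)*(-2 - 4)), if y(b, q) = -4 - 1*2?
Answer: 606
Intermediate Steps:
y(b, q) = -6 (y(b, q) = -4 - 2 = -6)
(-95 + y(6, -10))*(p(1)*(-2 - 4)) = (-95 - 6)*(1*(-2 - 4)) = -101*(-6) = 606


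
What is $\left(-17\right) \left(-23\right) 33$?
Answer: $12903$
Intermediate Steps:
$\left(-17\right) \left(-23\right) 33 = 391 \cdot 33 = 12903$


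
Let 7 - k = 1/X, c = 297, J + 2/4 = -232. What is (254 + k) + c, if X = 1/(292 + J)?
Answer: 997/2 ≈ 498.50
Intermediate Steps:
J = -465/2 (J = -½ - 232 = -465/2 ≈ -232.50)
X = 2/119 (X = 1/(292 - 465/2) = 1/(119/2) = 2/119 ≈ 0.016807)
k = -105/2 (k = 7 - 1/2/119 = 7 - 1*119/2 = 7 - 119/2 = -105/2 ≈ -52.500)
(254 + k) + c = (254 - 105/2) + 297 = 403/2 + 297 = 997/2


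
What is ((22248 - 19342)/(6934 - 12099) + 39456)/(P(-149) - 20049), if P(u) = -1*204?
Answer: -203787334/104606745 ≈ -1.9481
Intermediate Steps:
P(u) = -204
((22248 - 19342)/(6934 - 12099) + 39456)/(P(-149) - 20049) = ((22248 - 19342)/(6934 - 12099) + 39456)/(-204 - 20049) = (2906/(-5165) + 39456)/(-20253) = (2906*(-1/5165) + 39456)*(-1/20253) = (-2906/5165 + 39456)*(-1/20253) = (203787334/5165)*(-1/20253) = -203787334/104606745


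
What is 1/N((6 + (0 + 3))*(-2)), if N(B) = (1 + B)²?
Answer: 1/289 ≈ 0.0034602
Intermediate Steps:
1/N((6 + (0 + 3))*(-2)) = 1/((1 + (6 + (0 + 3))*(-2))²) = 1/((1 + (6 + 3)*(-2))²) = 1/((1 + 9*(-2))²) = 1/((1 - 18)²) = 1/((-17)²) = 1/289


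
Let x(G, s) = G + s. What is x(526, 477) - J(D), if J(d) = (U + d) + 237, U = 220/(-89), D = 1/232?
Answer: 15867319/20648 ≈ 768.47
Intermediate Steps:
D = 1/232 ≈ 0.0043103
U = -220/89 (U = 220*(-1/89) = -220/89 ≈ -2.4719)
J(d) = 20873/89 + d (J(d) = (-220/89 + d) + 237 = 20873/89 + d)
x(526, 477) - J(D) = (526 + 477) - (20873/89 + 1/232) = 1003 - 1*4842625/20648 = 1003 - 4842625/20648 = 15867319/20648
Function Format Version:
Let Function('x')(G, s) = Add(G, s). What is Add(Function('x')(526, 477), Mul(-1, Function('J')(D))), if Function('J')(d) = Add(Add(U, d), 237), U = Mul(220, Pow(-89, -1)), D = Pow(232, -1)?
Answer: Rational(15867319, 20648) ≈ 768.47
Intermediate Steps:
D = Rational(1, 232) ≈ 0.0043103
U = Rational(-220, 89) (U = Mul(220, Rational(-1, 89)) = Rational(-220, 89) ≈ -2.4719)
Function('J')(d) = Add(Rational(20873, 89), d) (Function('J')(d) = Add(Add(Rational(-220, 89), d), 237) = Add(Rational(20873, 89), d))
Add(Function('x')(526, 477), Mul(-1, Function('J')(D))) = Add(Add(526, 477), Mul(-1, Add(Rational(20873, 89), Rational(1, 232)))) = Add(1003, Mul(-1, Rational(4842625, 20648))) = Add(1003, Rational(-4842625, 20648)) = Rational(15867319, 20648)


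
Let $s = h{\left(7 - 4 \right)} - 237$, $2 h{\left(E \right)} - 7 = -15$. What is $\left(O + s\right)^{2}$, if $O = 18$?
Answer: $49729$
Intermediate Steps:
$h{\left(E \right)} = -4$ ($h{\left(E \right)} = \frac{7}{2} + \frac{1}{2} \left(-15\right) = \frac{7}{2} - \frac{15}{2} = -4$)
$s = -241$ ($s = -4 - 237 = -241$)
$\left(O + s\right)^{2} = \left(18 - 241\right)^{2} = \left(-223\right)^{2} = 49729$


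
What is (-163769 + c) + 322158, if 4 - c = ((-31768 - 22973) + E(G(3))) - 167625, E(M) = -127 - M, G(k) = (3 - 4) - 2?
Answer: 380883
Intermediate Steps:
G(k) = -3 (G(k) = -1 - 2 = -3)
c = 222494 (c = 4 - (((-31768 - 22973) + (-127 - 1*(-3))) - 167625) = 4 - ((-54741 + (-127 + 3)) - 167625) = 4 - ((-54741 - 124) - 167625) = 4 - (-54865 - 167625) = 4 - 1*(-222490) = 4 + 222490 = 222494)
(-163769 + c) + 322158 = (-163769 + 222494) + 322158 = 58725 + 322158 = 380883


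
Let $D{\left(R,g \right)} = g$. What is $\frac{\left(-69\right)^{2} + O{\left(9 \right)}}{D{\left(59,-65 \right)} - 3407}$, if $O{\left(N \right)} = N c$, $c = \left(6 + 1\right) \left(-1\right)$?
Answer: $- \frac{2349}{1736} \approx -1.3531$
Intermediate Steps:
$c = -7$ ($c = 7 \left(-1\right) = -7$)
$O{\left(N \right)} = - 7 N$ ($O{\left(N \right)} = N \left(-7\right) = - 7 N$)
$\frac{\left(-69\right)^{2} + O{\left(9 \right)}}{D{\left(59,-65 \right)} - 3407} = \frac{\left(-69\right)^{2} - 63}{-65 - 3407} = \frac{4761 - 63}{-3472} = 4698 \left(- \frac{1}{3472}\right) = - \frac{2349}{1736}$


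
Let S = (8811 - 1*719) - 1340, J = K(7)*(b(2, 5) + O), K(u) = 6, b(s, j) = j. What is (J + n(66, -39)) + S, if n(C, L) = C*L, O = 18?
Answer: 4316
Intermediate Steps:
J = 138 (J = 6*(5 + 18) = 6*23 = 138)
S = 6752 (S = (8811 - 719) - 1340 = 8092 - 1340 = 6752)
(J + n(66, -39)) + S = (138 + 66*(-39)) + 6752 = (138 - 2574) + 6752 = -2436 + 6752 = 4316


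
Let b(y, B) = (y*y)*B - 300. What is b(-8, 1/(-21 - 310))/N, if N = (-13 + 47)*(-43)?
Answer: 49682/241961 ≈ 0.20533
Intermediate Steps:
b(y, B) = -300 + B*y² (b(y, B) = y²*B - 300 = B*y² - 300 = -300 + B*y²)
N = -1462 (N = 34*(-43) = -1462)
b(-8, 1/(-21 - 310))/N = (-300 + (-8)²/(-21 - 310))/(-1462) = (-300 + 64/(-331))*(-1/1462) = (-300 - 1/331*64)*(-1/1462) = (-300 - 64/331)*(-1/1462) = -99364/331*(-1/1462) = 49682/241961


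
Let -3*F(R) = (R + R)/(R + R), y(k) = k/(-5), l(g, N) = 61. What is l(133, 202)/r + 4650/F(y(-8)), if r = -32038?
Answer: -446930161/32038 ≈ -13950.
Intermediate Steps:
y(k) = -k/5 (y(k) = k*(-⅕) = -k/5)
F(R) = -⅓ (F(R) = -(R + R)/(3*(R + R)) = -2*R/(3*(2*R)) = -2*R*1/(2*R)/3 = -⅓*1 = -⅓)
l(133, 202)/r + 4650/F(y(-8)) = 61/(-32038) + 4650/(-⅓) = 61*(-1/32038) + 4650*(-3) = -61/32038 - 13950 = -446930161/32038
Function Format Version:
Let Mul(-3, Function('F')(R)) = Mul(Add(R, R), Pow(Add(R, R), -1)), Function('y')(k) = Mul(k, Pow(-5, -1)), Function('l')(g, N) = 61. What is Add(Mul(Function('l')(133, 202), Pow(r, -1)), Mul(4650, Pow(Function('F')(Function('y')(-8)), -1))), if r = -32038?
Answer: Rational(-446930161, 32038) ≈ -13950.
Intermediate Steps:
Function('y')(k) = Mul(Rational(-1, 5), k) (Function('y')(k) = Mul(k, Rational(-1, 5)) = Mul(Rational(-1, 5), k))
Function('F')(R) = Rational(-1, 3) (Function('F')(R) = Mul(Rational(-1, 3), Mul(Add(R, R), Pow(Add(R, R), -1))) = Mul(Rational(-1, 3), Mul(Mul(2, R), Pow(Mul(2, R), -1))) = Mul(Rational(-1, 3), Mul(Mul(2, R), Mul(Rational(1, 2), Pow(R, -1)))) = Mul(Rational(-1, 3), 1) = Rational(-1, 3))
Add(Mul(Function('l')(133, 202), Pow(r, -1)), Mul(4650, Pow(Function('F')(Function('y')(-8)), -1))) = Add(Mul(61, Pow(-32038, -1)), Mul(4650, Pow(Rational(-1, 3), -1))) = Add(Mul(61, Rational(-1, 32038)), Mul(4650, -3)) = Add(Rational(-61, 32038), -13950) = Rational(-446930161, 32038)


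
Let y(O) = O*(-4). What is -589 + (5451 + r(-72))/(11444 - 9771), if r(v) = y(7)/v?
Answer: -17639021/30114 ≈ -585.74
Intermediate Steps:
y(O) = -4*O
r(v) = -28/v (r(v) = (-4*7)/v = -28/v)
-589 + (5451 + r(-72))/(11444 - 9771) = -589 + (5451 - 28/(-72))/(11444 - 9771) = -589 + (5451 - 28*(-1/72))/1673 = -589 + (5451 + 7/18)*(1/1673) = -589 + (98125/18)*(1/1673) = -589 + 98125/30114 = -17639021/30114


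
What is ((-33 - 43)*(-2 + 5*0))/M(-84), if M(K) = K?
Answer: -38/21 ≈ -1.8095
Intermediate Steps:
((-33 - 43)*(-2 + 5*0))/M(-84) = ((-33 - 43)*(-2 + 5*0))/(-84) = -76*(-2 + 0)*(-1/84) = -76*(-2)*(-1/84) = 152*(-1/84) = -38/21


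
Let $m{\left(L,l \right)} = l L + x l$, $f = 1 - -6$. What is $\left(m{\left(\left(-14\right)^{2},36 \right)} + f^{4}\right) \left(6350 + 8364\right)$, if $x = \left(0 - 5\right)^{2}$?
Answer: $152392898$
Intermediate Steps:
$x = 25$ ($x = \left(-5\right)^{2} = 25$)
$f = 7$ ($f = 1 + 6 = 7$)
$m{\left(L,l \right)} = 25 l + L l$ ($m{\left(L,l \right)} = l L + 25 l = L l + 25 l = 25 l + L l$)
$\left(m{\left(\left(-14\right)^{2},36 \right)} + f^{4}\right) \left(6350 + 8364\right) = \left(36 \left(25 + \left(-14\right)^{2}\right) + 7^{4}\right) \left(6350 + 8364\right) = \left(36 \left(25 + 196\right) + 2401\right) 14714 = \left(36 \cdot 221 + 2401\right) 14714 = \left(7956 + 2401\right) 14714 = 10357 \cdot 14714 = 152392898$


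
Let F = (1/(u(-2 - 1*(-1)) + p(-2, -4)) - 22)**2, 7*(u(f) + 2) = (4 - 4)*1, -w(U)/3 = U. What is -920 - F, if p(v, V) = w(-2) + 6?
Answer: -139961/100 ≈ -1399.6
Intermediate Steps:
w(U) = -3*U
p(v, V) = 12 (p(v, V) = -3*(-2) + 6 = 6 + 6 = 12)
u(f) = -2 (u(f) = -2 + ((4 - 4)*1)/7 = -2 + (0*1)/7 = -2 + (1/7)*0 = -2 + 0 = -2)
F = 47961/100 (F = (1/(-2 + 12) - 22)**2 = (1/10 - 22)**2 = (-219/10)**2 = 47961/100 ≈ 479.61)
-920 - F = -920 - 1*47961/100 = -920 - 47961/100 = -139961/100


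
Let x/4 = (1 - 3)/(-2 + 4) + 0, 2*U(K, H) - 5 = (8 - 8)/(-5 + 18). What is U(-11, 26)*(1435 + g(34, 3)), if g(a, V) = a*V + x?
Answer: 7665/2 ≈ 3832.5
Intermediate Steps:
U(K, H) = 5/2 (U(K, H) = 5/2 + ((8 - 8)/(-5 + 18))/2 = 5/2 + (0/13)/2 = 5/2 + (0*(1/13))/2 = 5/2 + (½)*0 = 5/2 + 0 = 5/2)
x = -4 (x = 4*((1 - 3)/(-2 + 4) + 0) = 4*(-2/2 + 0) = 4*(-2*½ + 0) = 4*(-1 + 0) = 4*(-1) = -4)
g(a, V) = -4 + V*a (g(a, V) = a*V - 4 = V*a - 4 = -4 + V*a)
U(-11, 26)*(1435 + g(34, 3)) = 5*(1435 + (-4 + 3*34))/2 = 5*(1435 + (-4 + 102))/2 = 5*(1435 + 98)/2 = (5/2)*1533 = 7665/2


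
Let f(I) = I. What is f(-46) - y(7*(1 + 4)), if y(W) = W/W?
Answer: -47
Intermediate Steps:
y(W) = 1
f(-46) - y(7*(1 + 4)) = -46 - 1*1 = -46 - 1 = -47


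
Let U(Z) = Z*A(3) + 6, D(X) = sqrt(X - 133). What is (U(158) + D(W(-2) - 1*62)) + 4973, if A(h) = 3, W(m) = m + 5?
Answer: 5453 + 8*I*sqrt(3) ≈ 5453.0 + 13.856*I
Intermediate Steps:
W(m) = 5 + m
D(X) = sqrt(-133 + X)
U(Z) = 6 + 3*Z (U(Z) = Z*3 + 6 = 3*Z + 6 = 6 + 3*Z)
(U(158) + D(W(-2) - 1*62)) + 4973 = ((6 + 3*158) + sqrt(-133 + ((5 - 2) - 1*62))) + 4973 = ((6 + 474) + sqrt(-133 + (3 - 62))) + 4973 = (480 + sqrt(-133 - 59)) + 4973 = (480 + sqrt(-192)) + 4973 = (480 + 8*I*sqrt(3)) + 4973 = 5453 + 8*I*sqrt(3)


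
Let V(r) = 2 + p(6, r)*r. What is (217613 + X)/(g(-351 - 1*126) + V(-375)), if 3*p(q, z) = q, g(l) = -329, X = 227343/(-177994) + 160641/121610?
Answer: -1177604843997586/5828145204045 ≈ -202.05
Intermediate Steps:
X = 236487981/5411462585 (X = 227343*(-1/177994) + 160641*(1/121610) = -227343/177994 + 160641/121610 = 236487981/5411462585 ≈ 0.043701)
p(q, z) = q/3
V(r) = 2 + 2*r (V(r) = 2 + ((1/3)*6)*r = 2 + 2*r)
(217613 + X)/(g(-351 - 1*126) + V(-375)) = (217613 + 236487981/5411462585)/(-329 + (2 + 2*(-375))) = 1177604843997586/(5411462585*(-329 + (2 - 750))) = 1177604843997586/(5411462585*(-329 - 748)) = (1177604843997586/5411462585)/(-1077) = (1177604843997586/5411462585)*(-1/1077) = -1177604843997586/5828145204045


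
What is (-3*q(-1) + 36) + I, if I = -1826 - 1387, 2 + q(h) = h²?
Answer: -3174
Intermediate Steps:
q(h) = -2 + h²
I = -3213
(-3*q(-1) + 36) + I = (-3*(-2 + (-1)²) + 36) - 3213 = (-3*(-2 + 1) + 36) - 3213 = (-3*(-1) + 36) - 3213 = (3 + 36) - 3213 = 39 - 3213 = -3174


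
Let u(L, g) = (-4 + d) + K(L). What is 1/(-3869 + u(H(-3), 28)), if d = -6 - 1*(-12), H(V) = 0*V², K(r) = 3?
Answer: -1/3864 ≈ -0.00025880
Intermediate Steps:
H(V) = 0
d = 6 (d = -6 + 12 = 6)
u(L, g) = 5 (u(L, g) = (-4 + 6) + 3 = 2 + 3 = 5)
1/(-3869 + u(H(-3), 28)) = 1/(-3869 + 5) = 1/(-3864) = -1/3864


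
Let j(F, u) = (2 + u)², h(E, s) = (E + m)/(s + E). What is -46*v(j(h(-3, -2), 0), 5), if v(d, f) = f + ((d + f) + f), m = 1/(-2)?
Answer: -874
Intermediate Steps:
m = -½ ≈ -0.50000
h(E, s) = (-½ + E)/(E + s) (h(E, s) = (E - ½)/(s + E) = (-½ + E)/(E + s))
v(d, f) = d + 3*f (v(d, f) = f + (d + 2*f) = d + 3*f)
-46*v(j(h(-3, -2), 0), 5) = -46*((2 + 0)² + 3*5) = -46*(2² + 15) = -46*(4 + 15) = -46*19 = -874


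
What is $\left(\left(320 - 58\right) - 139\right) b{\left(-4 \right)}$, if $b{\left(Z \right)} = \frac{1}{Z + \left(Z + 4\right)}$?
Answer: $- \frac{123}{4} \approx -30.75$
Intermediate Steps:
$b{\left(Z \right)} = \frac{1}{4 + 2 Z}$ ($b{\left(Z \right)} = \frac{1}{Z + \left(4 + Z\right)} = \frac{1}{4 + 2 Z}$)
$\left(\left(320 - 58\right) - 139\right) b{\left(-4 \right)} = \left(\left(320 - 58\right) - 139\right) \frac{1}{2 \left(2 - 4\right)} = \left(262 - 139\right) \frac{1}{2 \left(-2\right)} = 123 \cdot \frac{1}{2} \left(- \frac{1}{2}\right) = 123 \left(- \frac{1}{4}\right) = - \frac{123}{4}$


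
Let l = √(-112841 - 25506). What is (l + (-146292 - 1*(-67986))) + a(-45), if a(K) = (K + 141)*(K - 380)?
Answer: -119106 + I*√138347 ≈ -1.1911e+5 + 371.95*I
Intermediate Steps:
l = I*√138347 (l = √(-138347) = I*√138347 ≈ 371.95*I)
a(K) = (-380 + K)*(141 + K) (a(K) = (141 + K)*(-380 + K) = (-380 + K)*(141 + K))
(l + (-146292 - 1*(-67986))) + a(-45) = (I*√138347 + (-146292 - 1*(-67986))) + (-53580 + (-45)² - 239*(-45)) = (I*√138347 + (-146292 + 67986)) + (-53580 + 2025 + 10755) = (I*√138347 - 78306) - 40800 = (-78306 + I*√138347) - 40800 = -119106 + I*√138347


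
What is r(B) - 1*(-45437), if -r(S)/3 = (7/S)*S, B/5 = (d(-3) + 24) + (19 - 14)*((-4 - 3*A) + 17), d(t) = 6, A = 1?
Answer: 45416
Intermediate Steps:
B = 400 (B = 5*((6 + 24) + (19 - 14)*((-4 - 3*1) + 17)) = 5*(30 + 5*((-4 - 3) + 17)) = 5*(30 + 5*(-7 + 17)) = 5*(30 + 5*10) = 5*(30 + 50) = 5*80 = 400)
r(S) = -21 (r(S) = -3*7/S*S = -3*7 = -21)
r(B) - 1*(-45437) = -21 - 1*(-45437) = -21 + 45437 = 45416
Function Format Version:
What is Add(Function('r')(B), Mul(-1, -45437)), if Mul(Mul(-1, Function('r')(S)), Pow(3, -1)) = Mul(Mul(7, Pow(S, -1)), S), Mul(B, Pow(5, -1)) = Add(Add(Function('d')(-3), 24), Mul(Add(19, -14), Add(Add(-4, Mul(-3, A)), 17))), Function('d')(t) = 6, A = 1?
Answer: 45416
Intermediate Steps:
B = 400 (B = Mul(5, Add(Add(6, 24), Mul(Add(19, -14), Add(Add(-4, Mul(-3, 1)), 17)))) = Mul(5, Add(30, Mul(5, Add(Add(-4, -3), 17)))) = Mul(5, Add(30, Mul(5, Add(-7, 17)))) = Mul(5, Add(30, Mul(5, 10))) = Mul(5, Add(30, 50)) = Mul(5, 80) = 400)
Function('r')(S) = -21 (Function('r')(S) = Mul(-3, Mul(Mul(7, Pow(S, -1)), S)) = Mul(-3, 7) = -21)
Add(Function('r')(B), Mul(-1, -45437)) = Add(-21, Mul(-1, -45437)) = Add(-21, 45437) = 45416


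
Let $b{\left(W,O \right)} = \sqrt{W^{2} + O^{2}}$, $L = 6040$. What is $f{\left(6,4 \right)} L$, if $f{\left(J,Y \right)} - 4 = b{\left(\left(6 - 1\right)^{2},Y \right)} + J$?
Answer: $60400 + 6040 \sqrt{641} \approx 2.1332 \cdot 10^{5}$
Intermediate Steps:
$b{\left(W,O \right)} = \sqrt{O^{2} + W^{2}}$
$f{\left(J,Y \right)} = 4 + J + \sqrt{625 + Y^{2}}$ ($f{\left(J,Y \right)} = 4 + \left(\sqrt{Y^{2} + \left(\left(6 - 1\right)^{2}\right)^{2}} + J\right) = 4 + \left(\sqrt{Y^{2} + \left(5^{2}\right)^{2}} + J\right) = 4 + \left(\sqrt{Y^{2} + 25^{2}} + J\right) = 4 + \left(\sqrt{Y^{2} + 625} + J\right) = 4 + \left(\sqrt{625 + Y^{2}} + J\right) = 4 + \left(J + \sqrt{625 + Y^{2}}\right) = 4 + J + \sqrt{625 + Y^{2}}$)
$f{\left(6,4 \right)} L = \left(4 + 6 + \sqrt{625 + 4^{2}}\right) 6040 = \left(4 + 6 + \sqrt{625 + 16}\right) 6040 = \left(4 + 6 + \sqrt{641}\right) 6040 = \left(10 + \sqrt{641}\right) 6040 = 60400 + 6040 \sqrt{641}$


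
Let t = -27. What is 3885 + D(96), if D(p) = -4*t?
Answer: 3993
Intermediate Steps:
D(p) = 108 (D(p) = -4*(-27) = 108)
3885 + D(96) = 3885 + 108 = 3993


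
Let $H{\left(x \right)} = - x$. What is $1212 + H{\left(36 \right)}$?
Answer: $1176$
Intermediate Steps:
$1212 + H{\left(36 \right)} = 1212 - 36 = 1176$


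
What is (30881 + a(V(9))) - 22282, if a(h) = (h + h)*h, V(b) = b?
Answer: 8761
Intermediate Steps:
a(h) = 2*h² (a(h) = (2*h)*h = 2*h²)
(30881 + a(V(9))) - 22282 = (30881 + 2*9²) - 22282 = (30881 + 2*81) - 22282 = (30881 + 162) - 22282 = 31043 - 22282 = 8761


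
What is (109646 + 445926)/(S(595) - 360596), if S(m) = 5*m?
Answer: -555572/357621 ≈ -1.5535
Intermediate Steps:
(109646 + 445926)/(S(595) - 360596) = (109646 + 445926)/(5*595 - 360596) = 555572/(2975 - 360596) = 555572/(-357621) = 555572*(-1/357621) = -555572/357621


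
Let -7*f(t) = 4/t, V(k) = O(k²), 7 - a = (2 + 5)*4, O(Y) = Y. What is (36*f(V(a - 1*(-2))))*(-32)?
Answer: 4608/2527 ≈ 1.8235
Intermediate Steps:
a = -21 (a = 7 - (2 + 5)*4 = 7 - 7*4 = 7 - 1*28 = 7 - 28 = -21)
V(k) = k²
f(t) = -4/(7*t)
(36*f(V(a - 1*(-2))))*(-32) = (36*(-4/(7*(-21 - 1*(-2))²)))*(-32) = (36*(-4/(7*(-21 + 2)²)))*(-32) = (36*(-4/(7*((-19)²))))*(-32) = (36*(-4/7/361))*(-32) = (36*(-4/7*1/361))*(-32) = (36*(-4/2527))*(-32) = -144/2527*(-32) = 4608/2527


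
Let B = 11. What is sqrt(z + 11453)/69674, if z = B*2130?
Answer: sqrt(34883)/69674 ≈ 0.0026806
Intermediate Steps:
z = 23430 (z = 11*2130 = 23430)
sqrt(z + 11453)/69674 = sqrt(23430 + 11453)/69674 = sqrt(34883)*(1/69674) = sqrt(34883)/69674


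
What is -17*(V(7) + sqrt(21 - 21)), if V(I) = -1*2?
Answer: 34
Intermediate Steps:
V(I) = -2
-17*(V(7) + sqrt(21 - 21)) = -17*(-2 + sqrt(21 - 21)) = -17*(-2 + sqrt(0)) = -17*(-2 + 0) = -17*(-2) = 34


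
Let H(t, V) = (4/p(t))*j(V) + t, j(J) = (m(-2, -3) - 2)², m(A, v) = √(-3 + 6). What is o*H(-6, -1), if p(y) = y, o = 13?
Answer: -416/3 + 104*√3/3 ≈ -78.622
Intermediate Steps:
m(A, v) = √3
j(J) = (-2 + √3)² (j(J) = (√3 - 2)² = (-2 + √3)²)
H(t, V) = t + 4*(2 - √3)²/t (H(t, V) = (4/t)*(2 - √3)² + t = 4*(2 - √3)²/t + t = t + 4*(2 - √3)²/t)
o*H(-6, -1) = 13*((28 + (-6)² - 16*√3)/(-6)) = 13*(-(28 + 36 - 16*√3)/6) = 13*(-(64 - 16*√3)/6) = 13*(-32/3 + 8*√3/3) = -416/3 + 104*√3/3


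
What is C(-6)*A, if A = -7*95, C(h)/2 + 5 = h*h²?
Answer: 293930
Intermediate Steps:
C(h) = -10 + 2*h³ (C(h) = -10 + 2*(h*h²) = -10 + 2*h³)
A = -665
C(-6)*A = (-10 + 2*(-6)³)*(-665) = (-10 + 2*(-216))*(-665) = (-10 - 432)*(-665) = -442*(-665) = 293930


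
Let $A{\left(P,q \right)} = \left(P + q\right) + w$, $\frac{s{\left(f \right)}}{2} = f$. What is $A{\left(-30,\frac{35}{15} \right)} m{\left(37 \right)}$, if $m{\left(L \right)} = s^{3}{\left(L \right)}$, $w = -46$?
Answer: $- \frac{89554504}{3} \approx -2.9851 \cdot 10^{7}$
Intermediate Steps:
$s{\left(f \right)} = 2 f$
$A{\left(P,q \right)} = -46 + P + q$ ($A{\left(P,q \right)} = \left(P + q\right) - 46 = -46 + P + q$)
$m{\left(L \right)} = 8 L^{3}$ ($m{\left(L \right)} = \left(2 L\right)^{3} = 8 L^{3}$)
$A{\left(-30,\frac{35}{15} \right)} m{\left(37 \right)} = \left(-46 - 30 + \frac{35}{15}\right) 8 \cdot 37^{3} = \left(-46 - 30 + 35 \cdot \frac{1}{15}\right) 8 \cdot 50653 = \left(-46 - 30 + \frac{7}{3}\right) 405224 = \left(- \frac{221}{3}\right) 405224 = - \frac{89554504}{3}$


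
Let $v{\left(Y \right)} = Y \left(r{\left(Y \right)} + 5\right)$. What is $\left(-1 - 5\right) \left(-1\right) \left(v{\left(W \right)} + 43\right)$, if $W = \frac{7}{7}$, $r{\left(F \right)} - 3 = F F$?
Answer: $312$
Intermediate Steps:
$r{\left(F \right)} = 3 + F^{2}$ ($r{\left(F \right)} = 3 + F F = 3 + F^{2}$)
$W = 1$ ($W = 7 \cdot \frac{1}{7} = 1$)
$v{\left(Y \right)} = Y \left(8 + Y^{2}\right)$ ($v{\left(Y \right)} = Y \left(\left(3 + Y^{2}\right) + 5\right) = Y \left(8 + Y^{2}\right)$)
$\left(-1 - 5\right) \left(-1\right) \left(v{\left(W \right)} + 43\right) = \left(-1 - 5\right) \left(-1\right) \left(1 \left(8 + 1^{2}\right) + 43\right) = \left(-1 - 5\right) \left(-1\right) \left(1 \left(8 + 1\right) + 43\right) = \left(-6\right) \left(-1\right) \left(1 \cdot 9 + 43\right) = 6 \left(9 + 43\right) = 6 \cdot 52 = 312$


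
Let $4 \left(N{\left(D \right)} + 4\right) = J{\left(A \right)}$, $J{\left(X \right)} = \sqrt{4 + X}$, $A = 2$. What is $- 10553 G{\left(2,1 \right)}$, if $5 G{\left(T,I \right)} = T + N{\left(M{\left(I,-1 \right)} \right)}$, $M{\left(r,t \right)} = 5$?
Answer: $\frac{21106}{5} - \frac{10553 \sqrt{6}}{20} \approx 2928.7$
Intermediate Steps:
$N{\left(D \right)} = -4 + \frac{\sqrt{6}}{4}$ ($N{\left(D \right)} = -4 + \frac{\sqrt{4 + 2}}{4} = -4 + \frac{\sqrt{6}}{4}$)
$G{\left(T,I \right)} = - \frac{4}{5} + \frac{T}{5} + \frac{\sqrt{6}}{20}$ ($G{\left(T,I \right)} = \frac{T - \left(4 - \frac{\sqrt{6}}{4}\right)}{5} = \frac{-4 + T + \frac{\sqrt{6}}{4}}{5} = - \frac{4}{5} + \frac{T}{5} + \frac{\sqrt{6}}{20}$)
$- 10553 G{\left(2,1 \right)} = - 10553 \left(- \frac{4}{5} + \frac{1}{5} \cdot 2 + \frac{\sqrt{6}}{20}\right) = - 10553 \left(- \frac{4}{5} + \frac{2}{5} + \frac{\sqrt{6}}{20}\right) = - 10553 \left(- \frac{2}{5} + \frac{\sqrt{6}}{20}\right) = \frac{21106}{5} - \frac{10553 \sqrt{6}}{20}$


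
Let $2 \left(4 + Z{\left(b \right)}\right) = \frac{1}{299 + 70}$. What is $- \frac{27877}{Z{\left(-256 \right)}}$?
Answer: $\frac{20573226}{2951} \approx 6971.6$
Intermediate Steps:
$Z{\left(b \right)} = - \frac{2951}{738}$ ($Z{\left(b \right)} = -4 + \frac{1}{2 \left(299 + 70\right)} = -4 + \frac{1}{2 \cdot 369} = -4 + \frac{1}{2} \cdot \frac{1}{369} = -4 + \frac{1}{738} = - \frac{2951}{738}$)
$- \frac{27877}{Z{\left(-256 \right)}} = - \frac{27877}{- \frac{2951}{738}} = \left(-27877\right) \left(- \frac{738}{2951}\right) = \frac{20573226}{2951}$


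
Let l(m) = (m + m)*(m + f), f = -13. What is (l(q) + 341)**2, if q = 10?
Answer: 78961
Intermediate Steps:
l(m) = 2*m*(-13 + m) (l(m) = (m + m)*(m - 13) = (2*m)*(-13 + m) = 2*m*(-13 + m))
(l(q) + 341)**2 = (2*10*(-13 + 10) + 341)**2 = (2*10*(-3) + 341)**2 = (-60 + 341)**2 = 281**2 = 78961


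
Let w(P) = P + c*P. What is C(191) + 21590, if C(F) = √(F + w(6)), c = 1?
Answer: 21590 + √203 ≈ 21604.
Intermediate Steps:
w(P) = 2*P (w(P) = P + 1*P = P + P = 2*P)
C(F) = √(12 + F) (C(F) = √(F + 2*6) = √(F + 12) = √(12 + F))
C(191) + 21590 = √(12 + 191) + 21590 = √203 + 21590 = 21590 + √203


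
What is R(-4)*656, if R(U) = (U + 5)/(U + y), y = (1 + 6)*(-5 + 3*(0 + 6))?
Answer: 656/87 ≈ 7.5402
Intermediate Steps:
y = 91 (y = 7*(-5 + 3*6) = 7*(-5 + 18) = 7*13 = 91)
R(U) = (5 + U)/(91 + U) (R(U) = (U + 5)/(U + 91) = (5 + U)/(91 + U))
R(-4)*656 = ((5 - 4)/(91 - 4))*656 = (1/87)*656 = 656/87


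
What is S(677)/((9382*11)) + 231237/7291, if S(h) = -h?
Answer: 23859184867/752445782 ≈ 31.709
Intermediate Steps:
S(677)/((9382*11)) + 231237/7291 = (-1*677)/((9382*11)) + 231237/7291 = -677/103202 + 231237*(1/7291) = -677*1/103202 + 231237/7291 = -677/103202 + 231237/7291 = 23859184867/752445782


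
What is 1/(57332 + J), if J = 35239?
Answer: 1/92571 ≈ 1.0803e-5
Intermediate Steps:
1/(57332 + J) = 1/(57332 + 35239) = 1/92571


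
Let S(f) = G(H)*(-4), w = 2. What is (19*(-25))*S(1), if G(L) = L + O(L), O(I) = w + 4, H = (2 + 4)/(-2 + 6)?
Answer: 14250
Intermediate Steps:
H = 3/2 (H = 6/4 = 6*(¼) = 3/2 ≈ 1.5000)
O(I) = 6 (O(I) = 2 + 4 = 6)
G(L) = 6 + L (G(L) = L + 6 = 6 + L)
S(f) = -30 (S(f) = (6 + 3/2)*(-4) = (15/2)*(-4) = -30)
(19*(-25))*S(1) = (19*(-25))*(-30) = -475*(-30) = 14250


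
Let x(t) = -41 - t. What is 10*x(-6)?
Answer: -350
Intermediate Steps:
10*x(-6) = 10*(-41 - 1*(-6)) = 10*(-41 + 6) = 10*(-35) = -350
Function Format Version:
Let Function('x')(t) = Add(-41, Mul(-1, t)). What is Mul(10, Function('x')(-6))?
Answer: -350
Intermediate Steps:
Mul(10, Function('x')(-6)) = Mul(10, Add(-41, Mul(-1, -6))) = Mul(10, Add(-41, 6)) = Mul(10, -35) = -350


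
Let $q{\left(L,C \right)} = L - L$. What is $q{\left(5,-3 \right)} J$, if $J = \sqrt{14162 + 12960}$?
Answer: $0$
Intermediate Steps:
$q{\left(L,C \right)} = 0$
$J = \sqrt{27122} \approx 164.69$
$q{\left(5,-3 \right)} J = 0 \sqrt{27122} = 0$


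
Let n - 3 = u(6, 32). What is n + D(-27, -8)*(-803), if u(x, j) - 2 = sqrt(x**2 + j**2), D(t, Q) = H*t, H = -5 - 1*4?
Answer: -195124 + 2*sqrt(265) ≈ -1.9509e+5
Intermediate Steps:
H = -9 (H = -5 - 4 = -9)
D(t, Q) = -9*t
u(x, j) = 2 + sqrt(j**2 + x**2) (u(x, j) = 2 + sqrt(x**2 + j**2) = 2 + sqrt(j**2 + x**2))
n = 5 + 2*sqrt(265) (n = 3 + (2 + sqrt(32**2 + 6**2)) = 3 + (2 + sqrt(1024 + 36)) = 3 + (2 + sqrt(1060)) = 3 + (2 + 2*sqrt(265)) = 5 + 2*sqrt(265) ≈ 37.558)
n + D(-27, -8)*(-803) = (5 + 2*sqrt(265)) - 9*(-27)*(-803) = (5 + 2*sqrt(265)) + 243*(-803) = (5 + 2*sqrt(265)) - 195129 = -195124 + 2*sqrt(265)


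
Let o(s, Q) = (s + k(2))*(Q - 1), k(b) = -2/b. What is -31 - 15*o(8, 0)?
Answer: 74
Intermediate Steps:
o(s, Q) = (-1 + Q)*(-1 + s) (o(s, Q) = (s - 2/2)*(Q - 1) = (s - 2*1/2)*(-1 + Q) = (s - 1)*(-1 + Q) = (-1 + s)*(-1 + Q) = (-1 + Q)*(-1 + s))
-31 - 15*o(8, 0) = -31 - 15*(1 - 1*0 - 1*8 + 0*8) = -31 - 15*(1 + 0 - 8 + 0) = -31 - 15*(-7) = -31 + 105 = 74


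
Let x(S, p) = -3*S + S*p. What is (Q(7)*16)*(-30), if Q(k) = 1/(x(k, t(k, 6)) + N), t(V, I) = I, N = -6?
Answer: -32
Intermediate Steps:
Q(k) = 1/(-6 + 3*k) (Q(k) = 1/(k*(-3 + 6) - 6) = 1/(k*3 - 6) = 1/(3*k - 6) = 1/(-6 + 3*k))
(Q(7)*16)*(-30) = ((1/(3*(-2 + 7)))*16)*(-30) = (((1/3)/5)*16)*(-30) = (((1/3)*(1/5))*16)*(-30) = ((1/15)*16)*(-30) = (16/15)*(-30) = -32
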